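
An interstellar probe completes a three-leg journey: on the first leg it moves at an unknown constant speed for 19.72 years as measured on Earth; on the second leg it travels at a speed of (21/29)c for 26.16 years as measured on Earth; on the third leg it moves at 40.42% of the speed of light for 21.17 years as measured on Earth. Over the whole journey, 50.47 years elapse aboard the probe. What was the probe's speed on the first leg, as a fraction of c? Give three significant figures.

β = 0.749

Leg 1: speed unknown; τ_1 = 19.72/γ_1.
Leg 2: γ = 1/√(1 − (21/29)²) = 29/20 = 1.450; τ_2 = 26.16/1.450 = 18.04 years.
Leg 3: β = 0.4042; γ = 1/√(1 − 0.4042²) = 1/√0.8366 = 1.093; τ_3 = 21.17/1.093 = 19.36 years.
Total proper time: τ_1 + 18.04 + 19.36 = 50.47, so τ_1 = 50.47 − 37.40 = 13.07 years.
γ_1 = 19.72/13.07 = 1.509; β = √(1 − 1/γ²) = √0.5611.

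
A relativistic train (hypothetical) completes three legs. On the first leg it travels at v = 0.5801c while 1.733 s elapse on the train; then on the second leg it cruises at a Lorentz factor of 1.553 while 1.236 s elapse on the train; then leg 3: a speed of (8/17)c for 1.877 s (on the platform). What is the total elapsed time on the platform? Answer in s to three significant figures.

Δt = 5.92 s

Leg 1: γ = 1/√(1 − 0.5801²) = 1/√0.6635 = 1.228; Δt_1 = 1.228 × 1.733 = 2.128 s.
Leg 2: γ = 1.553; Δt_2 = 1.553 × 1.236 = 1.920 s.
Leg 3: 1.877 s is already measured on the platform.
Total: 2.128 + 1.920 + 1.877 s.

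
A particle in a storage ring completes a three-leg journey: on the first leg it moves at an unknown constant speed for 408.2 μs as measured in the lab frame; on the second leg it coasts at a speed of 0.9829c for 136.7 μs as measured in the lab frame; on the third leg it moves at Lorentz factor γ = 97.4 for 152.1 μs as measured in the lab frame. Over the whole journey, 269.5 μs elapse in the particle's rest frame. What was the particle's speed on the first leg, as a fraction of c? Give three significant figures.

Leg 1: speed unknown; τ_1 = 408.2/γ_1.
Leg 2: γ = 1/√(1 − 0.9829²) = 1/√0.03391 = 5.431; τ_2 = 136.7/5.431 = 25.17 μs.
Leg 3: γ = 97.4; τ_3 = 152.1/97.40 = 1.562 μs.
Total proper time: τ_1 + 25.17 + 1.562 = 269.5, so τ_1 = 269.5 − 26.73 = 242.8 μs.
γ_1 = 408.2/242.8 = 1.681; β = √(1 − 1/γ²) = √0.6463.

β = 0.804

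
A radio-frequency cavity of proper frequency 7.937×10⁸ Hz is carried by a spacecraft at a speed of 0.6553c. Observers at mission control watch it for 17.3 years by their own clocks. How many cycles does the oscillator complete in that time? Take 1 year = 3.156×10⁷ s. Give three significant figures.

N = 3.27×10¹⁷

γ = 1/√(1 − 0.6553²) = 1/√0.5706 = 1.324
During 17.3 years of lab time, the oscillator's proper time advances by τ = Δt/γ = 17.3/1.324 = 13.07 years = 4.124×10⁸ s.
N = f × τ = 7.937×10⁸ × 4.124×10⁸ = 3.273×10¹⁷.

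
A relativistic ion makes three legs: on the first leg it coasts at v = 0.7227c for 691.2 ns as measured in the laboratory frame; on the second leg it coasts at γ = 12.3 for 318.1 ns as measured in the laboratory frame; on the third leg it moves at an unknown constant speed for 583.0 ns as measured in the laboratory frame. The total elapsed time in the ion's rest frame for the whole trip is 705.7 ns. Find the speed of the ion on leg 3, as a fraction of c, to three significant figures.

β = 0.938

Leg 1: γ = 1/√(1 − 0.7227²) = 1/√0.4777 = 1.447; τ_1 = 691.2/1.447 = 477.7 ns.
Leg 2: γ = 12.3; τ_2 = 318.1/12.30 = 25.86 ns.
Leg 3: speed unknown; τ_3 = 583.0/γ_3.
Total proper time: 477.7 + 25.86 + τ_3 = 705.7, so τ_3 = 705.7 − 503.6 = 202.1 ns.
γ_3 = 583.0/202.1 = 2.885; β = √(1 − 1/γ²) = √0.8798.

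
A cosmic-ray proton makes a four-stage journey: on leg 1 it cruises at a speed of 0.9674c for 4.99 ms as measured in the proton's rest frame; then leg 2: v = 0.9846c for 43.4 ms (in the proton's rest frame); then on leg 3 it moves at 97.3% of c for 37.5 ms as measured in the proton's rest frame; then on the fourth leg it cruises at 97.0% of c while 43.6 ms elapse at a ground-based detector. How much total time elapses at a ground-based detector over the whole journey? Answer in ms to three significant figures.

Δt = 474 ms

Leg 1: γ = 1/√(1 − 0.9674²) = 1/√0.06414 = 3.949; Δt_1 = 3.949 × 4.99 = 19.70 ms.
Leg 2: γ = 1/√(1 − 0.9846²) = 1/√0.03056 = 5.720; Δt_2 = 5.720 × 43.4 = 248.3 ms.
Leg 3: β = 0.973; γ = 1/√(1 − 0.973²) = 1/√0.05327 = 4.333; Δt_3 = 4.333 × 37.5 = 162.5 ms.
Leg 4: 43.6 ms is already measured at a ground-based detector.
Total: 19.70 + 248.3 + 162.5 + 43.60 ms.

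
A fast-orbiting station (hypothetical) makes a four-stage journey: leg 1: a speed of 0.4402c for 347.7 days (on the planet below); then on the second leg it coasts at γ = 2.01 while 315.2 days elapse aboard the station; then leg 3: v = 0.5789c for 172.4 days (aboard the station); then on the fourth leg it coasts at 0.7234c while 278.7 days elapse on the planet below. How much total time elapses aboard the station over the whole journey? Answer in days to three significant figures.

τ = 992 days

Leg 1: γ = 1/√(1 − 0.4402²) = 1/√0.8062 = 1.114; τ_1 = 347.7/1.114 = 312.2 days.
Leg 2: 315.2 days is already measured aboard the station.
Leg 3: 172.4 days is already measured aboard the station.
Leg 4: γ = 1/√(1 − 0.7234²) = 1/√0.4767 = 1.448; τ_4 = 278.7/1.448 = 192.4 days.
Total: 312.2 + 315.2 + 172.4 + 192.4 days.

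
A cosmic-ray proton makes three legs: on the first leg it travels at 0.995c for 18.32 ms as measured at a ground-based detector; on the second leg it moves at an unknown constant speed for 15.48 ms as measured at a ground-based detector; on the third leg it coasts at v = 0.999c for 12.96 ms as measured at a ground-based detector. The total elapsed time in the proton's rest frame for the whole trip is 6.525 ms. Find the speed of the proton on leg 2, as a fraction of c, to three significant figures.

β = 0.964

Leg 1: γ = 1/√(1 − 0.995²) = 1/√0.009975 = 10.01; τ_1 = 18.32/10.01 = 1.830 ms.
Leg 2: speed unknown; τ_2 = 15.48/γ_2.
Leg 3: γ = 1/√(1 − 0.999²) = 1/√0.001999 = 22.37; τ_3 = 12.96/22.37 = 0.5794 ms.
Total proper time: 1.830 + τ_2 + 0.5794 = 6.525, so τ_2 = 6.525 − 2.409 = 4.116 ms.
γ_2 = 15.48/4.116 = 3.761; β = √(1 − 1/γ²) = √0.9293.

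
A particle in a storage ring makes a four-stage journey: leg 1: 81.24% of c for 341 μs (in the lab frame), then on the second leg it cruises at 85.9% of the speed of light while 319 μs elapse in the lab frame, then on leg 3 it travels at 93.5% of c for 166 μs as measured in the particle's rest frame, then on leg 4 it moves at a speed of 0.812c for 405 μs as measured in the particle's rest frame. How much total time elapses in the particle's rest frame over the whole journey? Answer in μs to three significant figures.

Leg 1: β = 0.8124; γ = 1/√(1 − 0.8124²) = 1/√0.3400 = 1.715; τ_1 = 341/1.715 = 198.8 μs.
Leg 2: β = 0.859; γ = 1/√(1 − 0.859²) = 1/√0.2621 = 1.953; τ_2 = 319/1.953 = 163.3 μs.
Leg 3: 166 μs is already measured in the particle's rest frame.
Leg 4: 405 μs is already measured in the particle's rest frame.
Total: 198.8 + 163.3 + 166.0 + 405.0 μs.

τ = 933 μs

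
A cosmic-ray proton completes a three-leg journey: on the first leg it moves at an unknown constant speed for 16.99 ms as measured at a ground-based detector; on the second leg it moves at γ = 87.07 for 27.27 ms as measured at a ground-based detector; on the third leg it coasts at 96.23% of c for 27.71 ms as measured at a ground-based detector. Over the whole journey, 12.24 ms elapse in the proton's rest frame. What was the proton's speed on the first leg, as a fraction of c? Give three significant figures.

Leg 1: speed unknown; τ_1 = 16.99/γ_1.
Leg 2: γ = 87.07; τ_2 = 27.27/87.07 = 0.3132 ms.
Leg 3: β = 0.9623; γ = 1/√(1 − 0.9623²) = 1/√0.07398 = 3.677; τ_3 = 27.71/3.677 = 7.537 ms.
Total proper time: τ_1 + 0.3132 + 7.537 = 12.24, so τ_1 = 12.24 − 7.850 = 4.390 ms.
γ_1 = 16.99/4.390 = 3.870; β = √(1 − 1/γ²) = √0.9332.

β = 0.966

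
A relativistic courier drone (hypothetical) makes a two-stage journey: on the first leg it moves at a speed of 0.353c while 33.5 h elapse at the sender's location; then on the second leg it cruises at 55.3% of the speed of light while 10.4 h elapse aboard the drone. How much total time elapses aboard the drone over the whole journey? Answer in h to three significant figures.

Leg 1: γ = 1/√(1 − 0.353²) = 1/√0.8754 = 1.069; τ_1 = 33.5/1.069 = 31.34 h.
Leg 2: 10.4 h is already measured aboard the drone.
Total: 31.34 + 10.40 h.

τ = 41.7 h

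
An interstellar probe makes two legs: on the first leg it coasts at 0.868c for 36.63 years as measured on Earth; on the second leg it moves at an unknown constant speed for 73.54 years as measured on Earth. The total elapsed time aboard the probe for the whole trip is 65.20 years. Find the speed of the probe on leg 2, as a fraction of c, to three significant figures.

β = 0.769

Leg 1: γ = 1/√(1 − 0.868²) = 1/√0.2466 = 2.014; τ_1 = 36.63/2.014 = 18.19 years.
Leg 2: speed unknown; τ_2 = 73.54/γ_2.
Total proper time: 18.19 + τ_2 = 65.20, so τ_2 = 65.20 − 18.19 = 47.01 years.
γ_2 = 73.54/47.01 = 1.564; β = √(1 − 1/γ²) = √0.5914.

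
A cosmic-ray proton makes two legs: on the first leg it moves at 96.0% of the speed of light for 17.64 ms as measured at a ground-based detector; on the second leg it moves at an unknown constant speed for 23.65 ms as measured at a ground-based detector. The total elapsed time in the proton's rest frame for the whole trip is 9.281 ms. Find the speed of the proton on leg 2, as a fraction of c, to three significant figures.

Leg 1: β = 0.960; γ = 1/√(1 − 0.960²) = 1/√0.07840 = 3.571; τ_1 = 17.64/3.571 = 4.939 ms.
Leg 2: speed unknown; τ_2 = 23.65/γ_2.
Total proper time: 4.939 + τ_2 = 9.281, so τ_2 = 9.281 − 4.939 = 4.342 ms.
γ_2 = 23.65/4.342 = 5.447; β = √(1 − 1/γ²) = √0.9663.

β = 0.983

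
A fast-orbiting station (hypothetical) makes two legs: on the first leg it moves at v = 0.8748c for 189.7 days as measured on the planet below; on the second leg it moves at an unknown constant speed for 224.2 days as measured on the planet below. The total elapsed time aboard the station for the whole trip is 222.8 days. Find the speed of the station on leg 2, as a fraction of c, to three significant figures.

β = 0.812

Leg 1: γ = 1/√(1 − 0.8748²) = 1/√0.2347 = 2.064; τ_1 = 189.7/2.064 = 91.91 days.
Leg 2: speed unknown; τ_2 = 224.2/γ_2.
Total proper time: 91.91 + τ_2 = 222.8, so τ_2 = 222.8 − 91.91 = 130.9 days.
γ_2 = 224.2/130.9 = 1.713; β = √(1 − 1/γ²) = √0.6591.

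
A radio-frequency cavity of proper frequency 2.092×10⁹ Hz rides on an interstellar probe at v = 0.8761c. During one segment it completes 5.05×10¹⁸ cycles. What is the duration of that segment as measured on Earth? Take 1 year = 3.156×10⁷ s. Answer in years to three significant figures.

γ = 1/√(1 − 0.8761²) = 1/√0.2324 = 2.074
Proper time for N cycles: τ = N/f = 5.05×10¹⁸/(2.092×10⁹) = 2.414×10⁹ s = 76.49 years.
Lab-frame duration Δt = γτ = 2.074 × 76.49 = 158.6 years.

Δt = 159 years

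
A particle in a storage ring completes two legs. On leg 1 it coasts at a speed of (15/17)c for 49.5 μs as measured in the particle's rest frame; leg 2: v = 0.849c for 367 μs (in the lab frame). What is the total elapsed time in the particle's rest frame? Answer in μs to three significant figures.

Leg 1: 49.5 μs is already measured in the particle's rest frame.
Leg 2: γ = 1/√(1 − 0.849²) = 1/√0.2792 = 1.893; τ_2 = 367/1.893 = 193.9 μs.
Total: 49.50 + 193.9 μs.

τ = 243 μs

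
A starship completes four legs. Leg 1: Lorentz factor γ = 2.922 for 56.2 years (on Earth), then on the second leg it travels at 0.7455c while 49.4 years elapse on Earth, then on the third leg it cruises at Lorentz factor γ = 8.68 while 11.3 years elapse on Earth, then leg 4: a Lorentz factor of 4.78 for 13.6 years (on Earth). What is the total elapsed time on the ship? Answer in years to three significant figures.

Leg 1: γ = 2.922; τ_1 = 56.2/2.922 = 19.23 years.
Leg 2: γ = 1/√(1 − 0.7455²) = 1/√0.4442 = 1.500; τ_2 = 49.4/1.500 = 32.93 years.
Leg 3: γ = 8.68; τ_3 = 11.3/8.680 = 1.302 years.
Leg 4: γ = 4.78; τ_4 = 13.6/4.780 = 2.845 years.
Total: 19.23 + 32.93 + 1.302 + 2.845 years.

τ = 56.3 years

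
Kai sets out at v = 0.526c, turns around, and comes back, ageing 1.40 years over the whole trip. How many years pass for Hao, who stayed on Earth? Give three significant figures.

Δt = 1.65 years

γ = 1/√(1 − 0.526²) = 1/√0.7233 = 1.176
Earth-frame duration is the dilated interval: Δt = γτ = 1.176 × 1.40 years.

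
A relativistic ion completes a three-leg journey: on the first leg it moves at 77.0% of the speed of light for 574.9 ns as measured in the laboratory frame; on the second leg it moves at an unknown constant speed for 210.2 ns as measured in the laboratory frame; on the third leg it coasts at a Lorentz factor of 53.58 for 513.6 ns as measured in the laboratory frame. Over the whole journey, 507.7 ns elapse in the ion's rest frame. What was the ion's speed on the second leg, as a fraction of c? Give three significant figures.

β = 0.781

Leg 1: β = 0.770; γ = 1/√(1 − 0.770²) = 1/√0.4071 = 1.567; τ_1 = 574.9/1.567 = 366.8 ns.
Leg 2: speed unknown; τ_2 = 210.2/γ_2.
Leg 3: γ = 53.58; τ_3 = 513.6/53.58 = 9.586 ns.
Total proper time: 366.8 + τ_2 + 9.586 = 507.7, so τ_2 = 507.7 − 376.4 = 131.3 ns.
γ_2 = 210.2/131.3 = 1.601; β = √(1 − 1/γ²) = √0.6098.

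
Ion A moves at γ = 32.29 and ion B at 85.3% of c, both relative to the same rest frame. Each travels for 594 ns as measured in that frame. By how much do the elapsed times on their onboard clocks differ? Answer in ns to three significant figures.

|τ_A − τ_B| = 292 ns

A: γ = 32.29; τ_A = 594/32.29 = 18.40 ns.
B: β = 0.853; γ = 1/√(1 − 0.853²) = 1/√0.2724 = 1.916; τ_B = 594/1.916 = 310.0 ns.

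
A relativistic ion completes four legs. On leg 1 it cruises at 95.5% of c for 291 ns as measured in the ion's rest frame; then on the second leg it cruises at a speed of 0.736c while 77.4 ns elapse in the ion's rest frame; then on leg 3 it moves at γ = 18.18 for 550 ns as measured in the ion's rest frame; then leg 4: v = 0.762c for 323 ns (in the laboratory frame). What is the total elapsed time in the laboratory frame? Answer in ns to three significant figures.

Leg 1: β = 0.955; γ = 1/√(1 − 0.955²) = 1/√0.08798 = 3.371; Δt_1 = 3.371 × 291 = 981.1 ns.
Leg 2: γ = 1/√(1 − 0.736²) = 1/√0.4583 = 1.477; Δt_2 = 1.477 × 77.4 = 114.3 ns.
Leg 3: γ = 18.18; Δt_3 = 18.18 × 550 = 9999 ns.
Leg 4: 323 ns is already measured in the laboratory frame.
Total: 981.1 + 114.3 + 9999 + 323.0 ns.

Δt = 1.14×10⁴ ns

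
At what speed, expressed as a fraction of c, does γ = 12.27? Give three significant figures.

β = 0.997

β = √(1 − 1/γ²) = √(1 − 1/12.27²) = √(1 − 0.006642) = √0.9934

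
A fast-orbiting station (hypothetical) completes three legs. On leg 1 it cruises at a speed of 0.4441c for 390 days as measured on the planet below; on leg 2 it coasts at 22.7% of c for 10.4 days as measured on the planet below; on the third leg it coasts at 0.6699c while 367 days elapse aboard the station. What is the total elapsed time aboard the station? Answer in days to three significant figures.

τ = 727 days

Leg 1: γ = 1/√(1 − 0.4441²) = 1/√0.8028 = 1.116; τ_1 = 390/1.116 = 349.4 days.
Leg 2: β = 0.227; γ = 1/√(1 − 0.227²) = 1/√0.9485 = 1.027; τ_2 = 10.4/1.027 = 10.13 days.
Leg 3: 367 days is already measured aboard the station.
Total: 349.4 + 10.13 + 367.0 days.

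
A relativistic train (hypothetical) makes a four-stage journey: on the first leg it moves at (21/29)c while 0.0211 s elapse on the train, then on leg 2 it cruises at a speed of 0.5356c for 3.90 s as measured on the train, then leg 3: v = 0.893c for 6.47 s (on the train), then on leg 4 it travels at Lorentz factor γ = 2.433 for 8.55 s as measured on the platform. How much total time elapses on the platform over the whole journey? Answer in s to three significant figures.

Leg 1: γ = 1/√(1 − (21/29)²) = 29/20 = 1.450; Δt_1 = 1.450 × 0.0211 = 0.03060 s.
Leg 2: γ = 1/√(1 − 0.5356²) = 1/√0.7131 = 1.184; Δt_2 = 1.184 × 3.90 = 4.618 s.
Leg 3: γ = 1/√(1 − 0.893²) = 1/√0.2026 = 2.222; Δt_3 = 2.222 × 6.47 = 14.38 s.
Leg 4: 8.55 s is already measured on the platform.
Total: 0.03060 + 4.618 + 14.38 + 8.550 s.

Δt = 27.6 s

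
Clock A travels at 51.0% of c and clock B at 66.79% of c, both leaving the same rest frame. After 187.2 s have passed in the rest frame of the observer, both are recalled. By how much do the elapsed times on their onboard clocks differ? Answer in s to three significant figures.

A: β = 0.510; γ = 1/√(1 − 0.510²) = 1/√0.7399 = 1.163; τ_A = 187.2/1.163 = 161.0 s.
B: β = 0.6679; γ = 1/√(1 − 0.6679²) = 1/√0.5539 = 1.344; τ_B = 187.2/1.344 = 139.3 s.

|τ_A − τ_B| = 21.7 s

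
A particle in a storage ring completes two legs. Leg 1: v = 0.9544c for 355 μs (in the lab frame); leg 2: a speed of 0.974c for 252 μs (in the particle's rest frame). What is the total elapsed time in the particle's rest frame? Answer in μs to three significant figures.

Leg 1: γ = 1/√(1 − 0.9544²) = 1/√0.08912 = 3.350; τ_1 = 355/3.350 = 106.0 μs.
Leg 2: 252 μs is already measured in the particle's rest frame.
Total: 106.0 + 252.0 μs.

τ = 358 μs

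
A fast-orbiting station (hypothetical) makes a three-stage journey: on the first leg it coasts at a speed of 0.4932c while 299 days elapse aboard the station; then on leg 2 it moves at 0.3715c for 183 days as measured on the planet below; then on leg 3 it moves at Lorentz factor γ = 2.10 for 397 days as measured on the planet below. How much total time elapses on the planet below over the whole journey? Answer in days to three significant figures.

Leg 1: γ = 1/√(1 − 0.4932²) = 1/√0.7568 = 1.150; Δt_1 = 1.150 × 299 = 343.7 days.
Leg 2: 183 days is already measured on the planet below.
Leg 3: 397 days is already measured on the planet below.
Total: 343.7 + 183.0 + 397.0 days.

Δt = 924 days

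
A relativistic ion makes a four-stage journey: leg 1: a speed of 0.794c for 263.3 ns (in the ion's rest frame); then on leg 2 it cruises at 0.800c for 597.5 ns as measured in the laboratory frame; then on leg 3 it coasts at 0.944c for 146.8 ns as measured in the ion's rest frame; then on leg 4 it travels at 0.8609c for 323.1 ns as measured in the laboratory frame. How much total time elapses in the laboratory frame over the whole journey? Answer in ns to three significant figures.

Leg 1: γ = 1/√(1 − 0.794²) = 1/√0.3696 = 1.645; Δt_1 = 1.645 × 263.3 = 433.1 ns.
Leg 2: 597.5 ns is already measured in the laboratory frame.
Leg 3: γ = 1/√(1 − 0.944²) = 1/√0.1089 = 3.031; Δt_3 = 3.031 × 146.8 = 444.9 ns.
Leg 4: 323.1 ns is already measured in the laboratory frame.
Total: 433.1 + 597.5 + 444.9 + 323.1 ns.

Δt = 1800 ns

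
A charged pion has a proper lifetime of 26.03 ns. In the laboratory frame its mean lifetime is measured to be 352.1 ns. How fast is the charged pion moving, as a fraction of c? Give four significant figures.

γ = Δt/τ₀ = 352.1/26.03 = 13.53
β = √(1 − 1/γ²) = √(1 − 0.005465) = √0.9945

β = 0.9973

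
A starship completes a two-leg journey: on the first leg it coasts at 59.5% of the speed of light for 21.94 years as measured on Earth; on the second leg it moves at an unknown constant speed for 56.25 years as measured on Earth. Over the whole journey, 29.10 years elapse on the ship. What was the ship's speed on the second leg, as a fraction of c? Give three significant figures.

Leg 1: β = 0.595; γ = 1/√(1 − 0.595²) = 1/√0.6460 = 1.244; τ_1 = 21.94/1.244 = 17.63 years.
Leg 2: speed unknown; τ_2 = 56.25/γ_2.
Total proper time: 17.63 + τ_2 = 29.10, so τ_2 = 29.10 − 17.63 = 11.47 years.
γ_2 = 56.25/11.47 = 4.906; β = √(1 − 1/γ²) = √0.9584.

β = 0.979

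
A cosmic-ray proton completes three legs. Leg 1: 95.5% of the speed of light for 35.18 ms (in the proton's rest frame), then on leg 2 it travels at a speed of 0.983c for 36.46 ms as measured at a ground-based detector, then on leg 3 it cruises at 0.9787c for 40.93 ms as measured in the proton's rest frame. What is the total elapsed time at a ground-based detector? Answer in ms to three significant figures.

Δt = 354 ms

Leg 1: β = 0.955; γ = 1/√(1 − 0.955²) = 1/√0.08798 = 3.371; Δt_1 = 3.371 × 35.18 = 118.6 ms.
Leg 2: 36.46 ms is already measured at a ground-based detector.
Leg 3: γ = 1/√(1 − 0.9787²) = 1/√0.04215 = 4.871; Δt_3 = 4.871 × 40.93 = 199.4 ms.
Total: 118.6 + 36.46 + 199.4 ms.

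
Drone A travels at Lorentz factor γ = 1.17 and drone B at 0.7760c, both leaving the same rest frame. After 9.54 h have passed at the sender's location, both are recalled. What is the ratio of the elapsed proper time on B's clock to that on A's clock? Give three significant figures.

A: γ = 1.17. B: γ = 1/√(1 − 0.7760²) = 1/√0.3978 = 1.585.
τ_A/τ_B = γ_B/γ_A = 1.585/1.170 = 1.355, so τ_B/τ_A = 0.7380.

τ_B/τ_A = 0.738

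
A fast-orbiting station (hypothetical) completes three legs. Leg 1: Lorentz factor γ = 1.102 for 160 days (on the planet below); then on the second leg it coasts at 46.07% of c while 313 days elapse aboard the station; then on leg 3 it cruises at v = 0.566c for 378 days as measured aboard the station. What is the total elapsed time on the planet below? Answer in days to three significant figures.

Δt = 971 days

Leg 1: 160 days is already measured on the planet below.
Leg 2: β = 0.4607; γ = 1/√(1 − 0.4607²) = 1/√0.7878 = 1.127; Δt_2 = 1.127 × 313 = 352.7 days.
Leg 3: γ = 1/√(1 − 0.566²) = 1/√0.6796 = 1.213; Δt_3 = 1.213 × 378 = 458.5 days.
Total: 160.0 + 352.7 + 458.5 days.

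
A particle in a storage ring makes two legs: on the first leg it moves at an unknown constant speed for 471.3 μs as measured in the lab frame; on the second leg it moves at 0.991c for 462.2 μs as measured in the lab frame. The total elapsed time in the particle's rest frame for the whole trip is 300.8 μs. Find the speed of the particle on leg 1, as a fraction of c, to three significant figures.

Leg 1: speed unknown; τ_1 = 471.3/γ_1.
Leg 2: γ = 1/√(1 − 0.991²) = 1/√0.01792 = 7.470; τ_2 = 462.2/7.470 = 61.87 μs.
Total proper time: τ_1 + 61.87 = 300.8, so τ_1 = 300.8 − 61.87 = 238.9 μs.
γ_1 = 471.3/238.9 = 1.973; β = √(1 − 1/γ²) = √0.7430.

β = 0.862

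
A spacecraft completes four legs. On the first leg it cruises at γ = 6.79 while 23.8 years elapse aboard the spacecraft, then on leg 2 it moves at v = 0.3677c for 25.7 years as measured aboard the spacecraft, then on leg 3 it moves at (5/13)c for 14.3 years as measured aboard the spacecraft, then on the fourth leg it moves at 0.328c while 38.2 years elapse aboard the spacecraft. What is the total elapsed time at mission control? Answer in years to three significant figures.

Leg 1: γ = 6.79; Δt_1 = 6.790 × 23.8 = 161.6 years.
Leg 2: γ = 1/√(1 − 0.3677²) = 1/√0.8648 = 1.075; Δt_2 = 1.075 × 25.7 = 27.64 years.
Leg 3: γ = 1/√(1 − (5/13)²) = 13/12 ≈ 1.083; Δt_3 = 1.083 × 14.3 = 15.49 years.
Leg 4: γ = 1/√(1 − 0.328²) = 1/√0.8924 = 1.059; Δt_4 = 1.059 × 38.2 = 40.44 years.
Total: 161.6 + 27.64 + 15.49 + 40.44 years.

Δt = 245 years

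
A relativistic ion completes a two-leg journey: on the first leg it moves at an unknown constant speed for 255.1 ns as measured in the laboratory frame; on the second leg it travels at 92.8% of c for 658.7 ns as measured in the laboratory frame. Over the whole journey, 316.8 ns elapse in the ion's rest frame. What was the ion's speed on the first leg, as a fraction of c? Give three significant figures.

β = 0.960

Leg 1: speed unknown; τ_1 = 255.1/γ_1.
Leg 2: β = 0.928; γ = 1/√(1 − 0.928²) = 1/√0.1388 = 2.684; τ_2 = 658.7/2.684 = 245.4 ns.
Total proper time: τ_1 + 245.4 = 316.8, so τ_1 = 316.8 − 245.4 = 71.38 ns.
γ_1 = 255.1/71.38 = 3.574; β = √(1 − 1/γ²) = √0.9217.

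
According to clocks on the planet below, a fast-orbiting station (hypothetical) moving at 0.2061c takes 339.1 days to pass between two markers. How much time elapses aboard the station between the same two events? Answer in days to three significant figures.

τ = 332 days

γ = 1/√(1 − 0.2061²) = 1/√0.9575 = 1.022
The interval measured on the planet below is the dilated one; the clock aboard the station measures the proper time τ = Δt/γ = 339.1/1.022 days.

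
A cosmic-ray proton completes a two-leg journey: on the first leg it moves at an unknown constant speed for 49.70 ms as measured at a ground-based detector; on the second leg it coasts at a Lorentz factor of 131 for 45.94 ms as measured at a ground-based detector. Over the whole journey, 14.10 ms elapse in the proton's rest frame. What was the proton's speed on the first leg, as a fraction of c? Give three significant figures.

Leg 1: speed unknown; τ_1 = 49.70/γ_1.
Leg 2: γ = 131; τ_2 = 45.94/131.0 = 0.3507 ms.
Total proper time: τ_1 + 0.3507 = 14.10, so τ_1 = 14.10 − 0.3507 = 13.75 ms.
γ_1 = 49.70/13.75 = 3.615; β = √(1 − 1/γ²) = √0.9235.

β = 0.961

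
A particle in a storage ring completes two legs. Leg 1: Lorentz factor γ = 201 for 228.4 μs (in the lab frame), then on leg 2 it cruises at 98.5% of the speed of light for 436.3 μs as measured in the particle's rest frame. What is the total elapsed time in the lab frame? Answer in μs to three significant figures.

Leg 1: 228.4 μs is already measured in the lab frame.
Leg 2: β = 0.985; γ = 1/√(1 − 0.985²) = 1/√0.02977 = 5.795; Δt_2 = 5.795 × 436.3 = 2528 μs.
Total: 228.4 + 2528 μs.

Δt = 2760 μs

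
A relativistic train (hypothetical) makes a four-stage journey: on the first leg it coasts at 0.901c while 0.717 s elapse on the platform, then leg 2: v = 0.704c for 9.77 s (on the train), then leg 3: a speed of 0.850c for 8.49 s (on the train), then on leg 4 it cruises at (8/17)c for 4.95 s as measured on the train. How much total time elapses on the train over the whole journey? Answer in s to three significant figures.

τ = 23.5 s

Leg 1: γ = 1/√(1 − 0.901²) = 1/√0.1882 = 2.305; τ_1 = 0.717/2.305 = 0.3110 s.
Leg 2: 9.77 s is already measured on the train.
Leg 3: 8.49 s is already measured on the train.
Leg 4: 4.95 s is already measured on the train.
Total: 0.3110 + 9.770 + 8.490 + 4.950 s.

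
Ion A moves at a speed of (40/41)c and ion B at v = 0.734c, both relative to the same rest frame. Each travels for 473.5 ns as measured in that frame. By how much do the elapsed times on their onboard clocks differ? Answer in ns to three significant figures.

A: γ = 1/√(1 − (40/41)²) = 41/9 ≈ 4.556; τ_A = 473.5/4.556 = 103.9 ns.
B: γ = 1/√(1 − 0.734²) = 1/√0.4612 = 1.472; τ_B = 473.5/1.472 = 321.6 ns.

|τ_A − τ_B| = 218 ns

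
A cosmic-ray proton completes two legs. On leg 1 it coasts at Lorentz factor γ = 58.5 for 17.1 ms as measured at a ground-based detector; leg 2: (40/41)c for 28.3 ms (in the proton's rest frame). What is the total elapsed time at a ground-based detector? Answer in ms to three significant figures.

Leg 1: 17.1 ms is already measured at a ground-based detector.
Leg 2: γ = 1/√(1 − (40/41)²) = 41/9 ≈ 4.556; Δt_2 = 4.556 × 28.3 = 128.9 ms.
Total: 17.10 + 128.9 ms.

Δt = 146 ms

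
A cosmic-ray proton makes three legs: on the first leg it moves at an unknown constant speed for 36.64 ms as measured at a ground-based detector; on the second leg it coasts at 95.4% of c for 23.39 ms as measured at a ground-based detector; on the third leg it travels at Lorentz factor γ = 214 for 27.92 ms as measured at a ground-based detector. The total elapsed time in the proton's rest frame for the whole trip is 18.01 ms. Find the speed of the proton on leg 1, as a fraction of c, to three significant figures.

Leg 1: speed unknown; τ_1 = 36.64/γ_1.
Leg 2: β = 0.954; γ = 1/√(1 − 0.954²) = 1/√0.08988 = 3.335; τ_2 = 23.39/3.335 = 7.012 ms.
Leg 3: γ = 214; τ_3 = 27.92/214.0 = 0.1305 ms.
Total proper time: τ_1 + 7.012 + 0.1305 = 18.01, so τ_1 = 18.01 − 7.143 = 10.87 ms.
γ_1 = 36.64/10.87 = 3.372; β = √(1 − 1/γ²) = √0.9120.

β = 0.955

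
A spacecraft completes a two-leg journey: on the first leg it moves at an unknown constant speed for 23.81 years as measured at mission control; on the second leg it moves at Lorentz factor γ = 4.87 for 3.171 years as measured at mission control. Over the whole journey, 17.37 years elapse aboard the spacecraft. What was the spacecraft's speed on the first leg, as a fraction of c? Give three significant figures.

Leg 1: speed unknown; τ_1 = 23.81/γ_1.
Leg 2: γ = 4.87; τ_2 = 3.171/4.870 = 0.6511 years.
Total proper time: τ_1 + 0.6511 = 17.37, so τ_1 = 17.37 − 0.6511 = 16.72 years.
γ_1 = 23.81/16.72 = 1.424; β = √(1 − 1/γ²) = √0.5069.

β = 0.712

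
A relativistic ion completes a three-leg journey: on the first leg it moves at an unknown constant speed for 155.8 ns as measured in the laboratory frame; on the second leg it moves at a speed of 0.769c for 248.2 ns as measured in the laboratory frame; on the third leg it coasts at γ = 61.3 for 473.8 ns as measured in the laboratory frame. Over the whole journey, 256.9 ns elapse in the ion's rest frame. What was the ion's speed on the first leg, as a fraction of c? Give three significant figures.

Leg 1: speed unknown; τ_1 = 155.8/γ_1.
Leg 2: γ = 1/√(1 − 0.769²) = 1/√0.4086 = 1.564; τ_2 = 248.2/1.564 = 158.7 ns.
Leg 3: γ = 61.3; τ_3 = 473.8/61.30 = 7.729 ns.
Total proper time: τ_1 + 158.7 + 7.729 = 256.9, so τ_1 = 256.9 − 166.4 = 90.51 ns.
γ_1 = 155.8/90.51 = 1.721; β = √(1 − 1/γ²) = √0.6625.

β = 0.814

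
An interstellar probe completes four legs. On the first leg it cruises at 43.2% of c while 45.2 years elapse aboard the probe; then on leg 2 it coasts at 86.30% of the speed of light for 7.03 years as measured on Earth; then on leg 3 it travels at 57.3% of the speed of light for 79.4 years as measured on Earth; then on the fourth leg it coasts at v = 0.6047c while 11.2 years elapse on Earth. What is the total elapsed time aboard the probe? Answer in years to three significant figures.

Leg 1: 45.2 years is already measured aboard the probe.
Leg 2: β = 0.8630; γ = 1/√(1 − 0.8630²) = 1/√0.2552 = 1.979; τ_2 = 7.03/1.979 = 3.552 years.
Leg 3: β = 0.573; γ = 1/√(1 − 0.573²) = 1/√0.6717 = 1.220; τ_3 = 79.4/1.220 = 65.07 years.
Leg 4: γ = 1/√(1 − 0.6047²) = 1/√0.6343 = 1.256; τ_4 = 11.2/1.256 = 8.920 years.
Total: 45.20 + 3.552 + 65.07 + 8.920 years.

τ = 123 years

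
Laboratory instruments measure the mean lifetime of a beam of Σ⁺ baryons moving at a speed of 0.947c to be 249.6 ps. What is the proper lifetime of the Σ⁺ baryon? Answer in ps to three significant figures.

γ = 1/√(1 − 0.947²) = 1/√0.1032 = 3.113
The lab-frame lifetime is the dilated interval; the proper lifetime is τ₀ = Δt/γ = 249.6/3.113 ps.

τ₀ = 80.2 ps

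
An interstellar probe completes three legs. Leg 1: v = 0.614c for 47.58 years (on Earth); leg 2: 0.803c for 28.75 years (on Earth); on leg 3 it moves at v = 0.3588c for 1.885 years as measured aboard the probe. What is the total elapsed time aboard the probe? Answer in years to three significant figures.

Leg 1: γ = 1/√(1 − 0.614²) = 1/√0.6230 = 1.267; τ_1 = 47.58/1.267 = 37.56 years.
Leg 2: γ = 1/√(1 − 0.803²) = 1/√0.3552 = 1.678; τ_2 = 28.75/1.678 = 17.13 years.
Leg 3: 1.885 years is already measured aboard the probe.
Total: 37.56 + 17.13 + 1.885 years.

τ = 56.6 years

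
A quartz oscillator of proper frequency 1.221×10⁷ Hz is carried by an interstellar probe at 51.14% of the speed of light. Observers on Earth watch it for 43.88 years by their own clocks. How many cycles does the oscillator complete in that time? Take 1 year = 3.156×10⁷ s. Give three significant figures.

β = 0.5114; γ = 1/√(1 − 0.5114²) = 1/√0.7385 = 1.164
During 43.88 years of lab time, the oscillator's proper time advances by τ = Δt/γ = 43.88/1.164 = 37.71 years = 1.190×10⁹ s.
N = f × τ = 1.221×10⁷ × 1.190×10⁹ = 1.453×10¹⁶.

N = 1.45×10¹⁶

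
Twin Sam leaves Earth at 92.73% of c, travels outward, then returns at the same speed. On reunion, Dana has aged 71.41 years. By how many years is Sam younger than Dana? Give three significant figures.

β = 0.9273; γ = 1/√(1 − 0.9273²) = 1/√0.1401 = 2.672
Sam's elapsed proper time: τ = 71.41/2.672 = 26.73 years.
Age gap = Δt − τ = 71.41 − 26.73 years.

Δt − τ = 44.7 years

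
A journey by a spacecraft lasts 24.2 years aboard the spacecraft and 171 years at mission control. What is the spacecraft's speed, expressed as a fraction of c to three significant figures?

β = 0.990

The proper time is measured aboard the spacecraft (both events occur at the spacecraft's location); Δt is measured at mission control. γ = Δt/τ = 171/24.2 = 7.066.
β = √(1 − 1/γ²) = √(1 − 0.02003) = √0.9800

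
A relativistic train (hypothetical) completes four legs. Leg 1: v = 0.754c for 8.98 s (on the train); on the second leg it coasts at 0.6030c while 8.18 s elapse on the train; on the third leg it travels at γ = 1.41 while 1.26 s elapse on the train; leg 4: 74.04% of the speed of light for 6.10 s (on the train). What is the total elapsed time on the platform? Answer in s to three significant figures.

Δt = 34.8 s

Leg 1: γ = 1/√(1 − 0.754²) = 1/√0.4315 = 1.522; Δt_1 = 1.522 × 8.98 = 13.67 s.
Leg 2: γ = 1/√(1 − 0.6030²) = 1/√0.6364 = 1.254; Δt_2 = 1.254 × 8.18 = 10.25 s.
Leg 3: γ = 1.41; Δt_3 = 1.410 × 1.26 = 1.777 s.
Leg 4: β = 0.7404; γ = 1/√(1 − 0.7404²) = 1/√0.4518 = 1.488; Δt_4 = 1.488 × 6.10 = 9.075 s.
Total: 13.67 + 10.25 + 1.777 + 9.075 s.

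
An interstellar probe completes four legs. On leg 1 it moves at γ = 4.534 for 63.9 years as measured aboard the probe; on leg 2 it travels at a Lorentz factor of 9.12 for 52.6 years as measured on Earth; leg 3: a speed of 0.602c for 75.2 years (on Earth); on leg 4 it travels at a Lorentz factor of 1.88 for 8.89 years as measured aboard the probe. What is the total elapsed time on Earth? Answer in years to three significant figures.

Leg 1: γ = 4.534; Δt_1 = 4.534 × 63.9 = 289.7 years.
Leg 2: 52.6 years is already measured on Earth.
Leg 3: 75.2 years is already measured on Earth.
Leg 4: γ = 1.88; Δt_4 = 1.880 × 8.89 = 16.71 years.
Total: 289.7 + 52.60 + 75.20 + 16.71 years.

Δt = 434 years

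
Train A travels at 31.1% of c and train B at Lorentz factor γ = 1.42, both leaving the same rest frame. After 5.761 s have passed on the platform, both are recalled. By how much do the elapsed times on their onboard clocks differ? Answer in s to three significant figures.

A: β = 0.311; γ = 1/√(1 − 0.311²) = 1/√0.9033 = 1.052; τ_A = 5.761/1.052 = 5.475 s.
B: γ = 1.42; τ_B = 5.761/1.420 = 4.057 s.

|τ_A − τ_B| = 1.42 s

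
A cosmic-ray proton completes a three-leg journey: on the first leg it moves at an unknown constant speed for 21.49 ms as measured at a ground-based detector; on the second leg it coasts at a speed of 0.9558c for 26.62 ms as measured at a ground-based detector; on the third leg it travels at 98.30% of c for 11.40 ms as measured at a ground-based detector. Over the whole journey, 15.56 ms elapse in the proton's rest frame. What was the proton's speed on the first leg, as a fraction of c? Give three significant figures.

Leg 1: speed unknown; τ_1 = 21.49/γ_1.
Leg 2: γ = 1/√(1 − 0.9558²) = 1/√0.08645 = 3.401; τ_2 = 26.62/3.401 = 7.827 ms.
Leg 3: β = 0.9830; γ = 1/√(1 − 0.9830²) = 1/√0.03371 = 5.446; τ_3 = 11.40/5.446 = 2.093 ms.
Total proper time: τ_1 + 7.827 + 2.093 = 15.56, so τ_1 = 15.56 − 9.920 = 5.640 ms.
γ_1 = 21.49/5.640 = 3.810; β = √(1 − 1/γ²) = √0.9311.

β = 0.965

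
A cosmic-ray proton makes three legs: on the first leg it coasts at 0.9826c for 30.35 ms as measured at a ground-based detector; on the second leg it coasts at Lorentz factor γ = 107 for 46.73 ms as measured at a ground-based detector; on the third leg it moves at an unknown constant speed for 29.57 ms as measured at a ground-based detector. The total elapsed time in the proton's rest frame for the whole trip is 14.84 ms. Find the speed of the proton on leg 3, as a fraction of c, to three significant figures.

Leg 1: γ = 1/√(1 − 0.9826²) = 1/√0.03450 = 5.384; τ_1 = 30.35/5.384 = 5.637 ms.
Leg 2: γ = 107; τ_2 = 46.73/107.0 = 0.4367 ms.
Leg 3: speed unknown; τ_3 = 29.57/γ_3.
Total proper time: 5.637 + 0.4367 + τ_3 = 14.84, so τ_3 = 14.84 − 6.074 = 8.766 ms.
γ_3 = 29.57/8.766 = 3.373; β = √(1 − 1/γ²) = √0.9121.

β = 0.955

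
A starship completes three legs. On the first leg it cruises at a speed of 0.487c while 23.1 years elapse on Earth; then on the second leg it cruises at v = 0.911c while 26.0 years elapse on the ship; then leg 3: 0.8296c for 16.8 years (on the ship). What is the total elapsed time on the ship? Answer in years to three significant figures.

Leg 1: γ = 1/√(1 − 0.487²) = 1/√0.7628 = 1.145; τ_1 = 23.1/1.145 = 20.18 years.
Leg 2: 26.0 years is already measured on the ship.
Leg 3: 16.8 years is already measured on the ship.
Total: 20.18 + 26.00 + 16.80 years.

τ = 63.0 years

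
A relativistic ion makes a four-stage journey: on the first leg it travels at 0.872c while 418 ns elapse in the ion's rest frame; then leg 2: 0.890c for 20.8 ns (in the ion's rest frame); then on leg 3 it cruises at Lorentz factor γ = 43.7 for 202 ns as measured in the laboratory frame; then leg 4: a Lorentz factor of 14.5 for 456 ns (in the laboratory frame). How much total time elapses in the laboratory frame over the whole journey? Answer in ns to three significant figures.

Leg 1: γ = 1/√(1 − 0.872²) = 1/√0.2396 = 2.043; Δt_1 = 2.043 × 418 = 853.9 ns.
Leg 2: γ = 1/√(1 − 0.890²) = 1/√0.2079 = 2.193; Δt_2 = 2.193 × 20.8 = 45.62 ns.
Leg 3: 202 ns is already measured in the laboratory frame.
Leg 4: 456 ns is already measured in the laboratory frame.
Total: 853.9 + 45.62 + 202.0 + 456.0 ns.

Δt = 1560 ns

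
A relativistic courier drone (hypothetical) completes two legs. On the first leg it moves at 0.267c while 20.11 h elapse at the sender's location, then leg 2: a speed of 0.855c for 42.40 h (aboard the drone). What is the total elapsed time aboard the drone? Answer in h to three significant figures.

τ = 61.8 h

Leg 1: γ = 1/√(1 − 0.267²) = 1/√0.9287 = 1.038; τ_1 = 20.11/1.038 = 19.38 h.
Leg 2: 42.40 h is already measured aboard the drone.
Total: 19.38 + 42.40 h.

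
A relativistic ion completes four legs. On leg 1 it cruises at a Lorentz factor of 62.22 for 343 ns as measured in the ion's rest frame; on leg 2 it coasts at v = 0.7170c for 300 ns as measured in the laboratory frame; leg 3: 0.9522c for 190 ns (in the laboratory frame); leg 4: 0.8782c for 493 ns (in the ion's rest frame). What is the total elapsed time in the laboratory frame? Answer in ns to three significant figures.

Δt = 2.29×10⁴ ns

Leg 1: γ = 62.22; Δt_1 = 62.22 × 343 = 2.134×10⁴ ns.
Leg 2: 300 ns is already measured in the laboratory frame.
Leg 3: 190 ns is already measured in the laboratory frame.
Leg 4: γ = 1/√(1 − 0.8782²) = 1/√0.2288 = 2.091; Δt_4 = 2.091 × 493 = 1031 ns.
Total: 2.134×10⁴ + 300.0 + 190.0 + 1031 ns.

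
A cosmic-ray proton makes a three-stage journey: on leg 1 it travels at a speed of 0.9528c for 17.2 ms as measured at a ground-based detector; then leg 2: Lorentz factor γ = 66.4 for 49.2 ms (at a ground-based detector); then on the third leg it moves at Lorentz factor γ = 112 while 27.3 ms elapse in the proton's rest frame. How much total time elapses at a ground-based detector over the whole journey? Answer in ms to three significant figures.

Leg 1: 17.2 ms is already measured at a ground-based detector.
Leg 2: 49.2 ms is already measured at a ground-based detector.
Leg 3: γ = 112; Δt_3 = 112.0 × 27.3 = 3058 ms.
Total: 17.20 + 49.20 + 3058 ms.

Δt = 3120 ms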